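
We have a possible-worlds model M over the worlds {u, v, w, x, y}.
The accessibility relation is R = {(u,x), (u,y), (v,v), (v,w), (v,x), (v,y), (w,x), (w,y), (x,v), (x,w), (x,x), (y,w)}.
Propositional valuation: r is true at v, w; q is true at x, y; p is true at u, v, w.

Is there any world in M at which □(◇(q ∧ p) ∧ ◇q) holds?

No

Let φ = □(◇(q ∧ p) ∧ ◇q). Evaluate φ at each world:
  u (successors {x, y}): φ is false.
  v (successors {v, w, x, y}): φ is false.
  w (successors {x, y}): φ is false.
  x (successors {v, w, x}): φ is false.
  y (successors {w}): φ is false.
For instance, at v:
  At v: □(◇(q ∧ p) ∧ ◇q) requires ◇(q ∧ p) ∧ ◇q at every successor {v, w, x, y}.
    ◇(q ∧ p) ∧ ◇q fails at v, so □(◇(q ∧ p) ∧ ◇q) is false at v.
      At v: ◇(q ∧ p) is false, ◇q is true, so ◇(q ∧ p) ∧ ◇q is false.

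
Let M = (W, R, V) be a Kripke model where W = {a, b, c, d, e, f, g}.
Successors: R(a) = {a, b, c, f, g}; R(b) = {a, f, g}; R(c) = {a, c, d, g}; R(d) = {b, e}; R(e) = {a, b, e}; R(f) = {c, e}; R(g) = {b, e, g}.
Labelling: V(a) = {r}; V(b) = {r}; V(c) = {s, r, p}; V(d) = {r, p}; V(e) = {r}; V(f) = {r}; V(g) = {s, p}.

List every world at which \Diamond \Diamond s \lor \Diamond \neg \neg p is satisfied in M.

a, b, c, d, e, f, g

Recall that \Diamond ψ holds at a world iff ψ holds at some accessible world.
Let φ = \Diamond \Diamond s \lor \Diamond \neg \neg p. Evaluate φ at each world:
  a (successors {a, b, c, f, g}): φ is true.
  b (successors {a, f, g}): φ is true.
  c (successors {a, c, d, g}): φ is true.
  d (successors {b, e}): φ is true.
  e (successors {a, b, e}): φ is true.
  f (successors {c, e}): φ is true.
  g (successors {b, e, g}): φ is true.
For instance, at e:
  At e: \Diamond \Diamond s is true, \Diamond \neg \neg p is false, so \Diamond \Diamond s \lor \Diamond \neg \neg p is true.
    At e: \Diamond \Diamond s requires \Diamond s at some successor in {a, b, e}.
      \Diamond s holds at a, so \Diamond \Diamond s is true at e.
    At e: \Diamond \neg \neg p requires \neg \neg p at some successor in {a, b, e}.
      At a: \neg \neg p is false.
      At b: \neg \neg p is false.
      At e: \neg \neg p is false.
    So \Diamond \neg \neg p is false at e.
Satisfying worlds: {a, b, c, d, e, f, g}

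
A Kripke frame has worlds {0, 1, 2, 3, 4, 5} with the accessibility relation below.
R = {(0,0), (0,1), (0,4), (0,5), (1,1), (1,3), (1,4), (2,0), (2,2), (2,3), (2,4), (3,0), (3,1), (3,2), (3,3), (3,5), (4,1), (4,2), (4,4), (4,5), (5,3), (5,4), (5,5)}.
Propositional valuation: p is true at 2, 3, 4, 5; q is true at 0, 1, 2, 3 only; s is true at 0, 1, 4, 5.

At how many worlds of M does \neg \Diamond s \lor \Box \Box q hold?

0

Let φ = \neg \Diamond s \lor \Box \Box q. Evaluate φ at each world:
  0 (successors {0, 1, 4, 5}): φ is false.
  1 (successors {1, 3, 4}): φ is false.
  2 (successors {0, 2, 3, 4}): φ is false.
  3 (successors {0, 1, 2, 3, 5}): φ is false.
  4 (successors {1, 2, 4, 5}): φ is false.
  5 (successors {3, 4, 5}): φ is false.
For instance, at 3:
  At 3: \neg \Diamond s is false, \Box \Box q is false, so \neg \Diamond s \lor \Box \Box q is false.
    At 3: \Diamond s is true, so \neg \Diamond s is false.
      At 3: \Diamond s requires s at some successor in {0, 1, 2, 3, 5}.
        s holds at 0, so \Diamond s is true at 3.
    At 3: \Box \Box q requires \Box q at every successor {0, 1, 2, 3, 5}.
      \Box q fails at 0, so \Box \Box q is false at 3.
Satisfying worlds: none.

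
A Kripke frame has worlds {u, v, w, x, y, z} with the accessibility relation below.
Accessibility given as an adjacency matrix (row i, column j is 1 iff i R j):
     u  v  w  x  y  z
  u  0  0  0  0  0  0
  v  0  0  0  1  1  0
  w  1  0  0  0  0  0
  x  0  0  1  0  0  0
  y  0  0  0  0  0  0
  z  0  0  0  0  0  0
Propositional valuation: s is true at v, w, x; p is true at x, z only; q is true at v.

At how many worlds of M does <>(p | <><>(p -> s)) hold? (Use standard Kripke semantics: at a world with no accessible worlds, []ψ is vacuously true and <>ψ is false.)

1

Let φ = <>(p | <><>(p -> s)). Evaluate φ at each world:
  u (successors ∅): φ is false.
  v (successors {x, y}): φ is true.
  w (successors {u}): φ is false.
  x (successors {w}): φ is false.
  y (successors ∅): φ is false.
  z (successors ∅): φ is false.
For instance, at v:
  At v: <>(p | <><>(p -> s)) requires p | <><>(p -> s) at some successor in {x, y}.
    p | <><>(p -> s) holds at x, so <>(p | <><>(p -> s)) is true at v.
      At x: p is true, <><>(p -> s) is true, so p | <><>(p -> s) is true.
Satisfying worlds: {v}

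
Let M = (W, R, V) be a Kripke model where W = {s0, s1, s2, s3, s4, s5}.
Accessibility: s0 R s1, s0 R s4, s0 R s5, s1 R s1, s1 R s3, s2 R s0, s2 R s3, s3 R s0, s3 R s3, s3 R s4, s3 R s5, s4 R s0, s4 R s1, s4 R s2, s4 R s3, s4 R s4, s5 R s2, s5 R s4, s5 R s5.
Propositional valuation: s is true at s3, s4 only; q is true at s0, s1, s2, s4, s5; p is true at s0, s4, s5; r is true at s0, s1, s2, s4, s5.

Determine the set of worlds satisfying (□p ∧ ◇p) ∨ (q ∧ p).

s0, s4, s5

Recall that □ψ holds at a world iff ψ holds at every accessible world, and ◇ψ holds iff ψ holds at some accessible world.
Let φ = (□p ∧ ◇p) ∨ (q ∧ p). Evaluate φ at each world:
  s0 (successors {s1, s4, s5}): φ is true.
  s1 (successors {s1, s3}): φ is false.
  s2 (successors {s0, s3}): φ is false.
  s3 (successors {s0, s3, s4, s5}): φ is false.
  s4 (successors {s0, s1, s2, s3, s4}): φ is true.
  s5 (successors {s2, s4, s5}): φ is true.
For instance, at s0:
  At s0: □p ∧ ◇p is false, q ∧ p is true, so (□p ∧ ◇p) ∨ (q ∧ p) is true.
    At s0: □p is false, ◇p is true, so □p ∧ ◇p is false.
      At s0: □p requires p at every successor {s1, s4, s5}.
        p fails at s1, so □p is false at s0.
      At s0: ◇p requires p at some successor in {s1, s4, s5}.
        p holds at s4, so ◇p is true at s0.
Satisfying worlds: {s0, s4, s5}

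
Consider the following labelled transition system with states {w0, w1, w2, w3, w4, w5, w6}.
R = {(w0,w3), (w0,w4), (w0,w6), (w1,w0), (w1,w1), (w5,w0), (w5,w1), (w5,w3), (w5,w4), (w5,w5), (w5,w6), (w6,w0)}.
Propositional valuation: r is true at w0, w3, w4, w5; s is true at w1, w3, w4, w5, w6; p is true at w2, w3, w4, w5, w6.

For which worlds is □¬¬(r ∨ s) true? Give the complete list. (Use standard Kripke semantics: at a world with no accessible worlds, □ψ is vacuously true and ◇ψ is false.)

w0, w1, w2, w3, w4, w5, w6

Let φ = □¬¬(r ∨ s). Evaluate φ at each world:
  w0 (successors {w3, w4, w6}): φ is true.
  w1 (successors {w0, w1}): φ is true.
  w2 (successors ∅): φ is true.
  w3 (successors ∅): φ is true.
  w4 (successors ∅): φ is true.
  w5 (successors {w0, w1, w3, w4, w5, w6}): φ is true.
  w6 (successors {w0}): φ is true.
For instance, at w5:
  At w5: □¬¬(r ∨ s) requires ¬¬(r ∨ s) at every successor {w0, w1, w3, w4, w5, w6}.
    At w0: ¬¬(r ∨ s) is true.
    At w1: ¬¬(r ∨ s) is true.
    At w3: ¬¬(r ∨ s) is true.
    At w4: ¬¬(r ∨ s) is true.
    At w5: ¬¬(r ∨ s) is true.
    At w6: ¬¬(r ∨ s) is true.
  So □¬¬(r ∨ s) is true at w5.
Satisfying worlds: {w0, w1, w2, w3, w4, w5, w6}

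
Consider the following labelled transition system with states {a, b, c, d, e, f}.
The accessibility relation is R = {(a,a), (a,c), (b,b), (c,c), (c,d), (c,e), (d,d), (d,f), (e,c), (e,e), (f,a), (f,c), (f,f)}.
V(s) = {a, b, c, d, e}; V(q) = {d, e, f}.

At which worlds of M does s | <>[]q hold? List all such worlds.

Let φ = s | <>[]q. Evaluate φ at each world:
  a (successors {a, c}): φ is true.
  b (successors {b}): φ is true.
  c (successors {c, d, e}): φ is true.
  d (successors {d, f}): φ is true.
  e (successors {c, e}): φ is true.
  f (successors {a, c, f}): φ is false.
For instance, at a:
  At a: s is true, <>[]q is false, so s | <>[]q is true.
    At a: <>[]q requires []q at some successor in {a, c}.
      At a: []q is false.
      At c: []q is false.
    So <>[]q is false at a.
Satisfying worlds: {a, b, c, d, e}

a, b, c, d, e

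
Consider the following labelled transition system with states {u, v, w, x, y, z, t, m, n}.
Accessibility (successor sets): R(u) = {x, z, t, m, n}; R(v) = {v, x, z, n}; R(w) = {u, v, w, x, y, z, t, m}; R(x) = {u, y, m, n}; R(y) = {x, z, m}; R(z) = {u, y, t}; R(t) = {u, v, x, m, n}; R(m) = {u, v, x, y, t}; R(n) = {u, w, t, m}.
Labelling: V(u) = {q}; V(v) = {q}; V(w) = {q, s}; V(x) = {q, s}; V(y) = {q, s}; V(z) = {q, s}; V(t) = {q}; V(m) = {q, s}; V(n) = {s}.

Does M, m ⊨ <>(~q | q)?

At m: <>(~q | q) requires ~q | q at some successor in {u, v, x, y, t}.
  ~q | q holds at u, so <>(~q | q) is true at m.

Yes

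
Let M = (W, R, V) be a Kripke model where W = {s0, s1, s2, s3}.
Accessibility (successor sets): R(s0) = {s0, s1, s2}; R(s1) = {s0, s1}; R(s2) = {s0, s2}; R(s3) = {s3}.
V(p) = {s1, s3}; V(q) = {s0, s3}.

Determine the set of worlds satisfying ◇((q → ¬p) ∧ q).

Let φ = ◇((q → ¬p) ∧ q). Evaluate φ at each world:
  s0 (successors {s0, s1, s2}): φ is true.
  s1 (successors {s0, s1}): φ is true.
  s2 (successors {s0, s2}): φ is true.
  s3 (successors {s3}): φ is false.
For instance, at s1:
  At s1: ◇((q → ¬p) ∧ q) requires (q → ¬p) ∧ q at some successor in {s0, s1}.
    (q → ¬p) ∧ q holds at s0, so ◇((q → ¬p) ∧ q) is true at s1.
Satisfying worlds: {s0, s1, s2}

s0, s1, s2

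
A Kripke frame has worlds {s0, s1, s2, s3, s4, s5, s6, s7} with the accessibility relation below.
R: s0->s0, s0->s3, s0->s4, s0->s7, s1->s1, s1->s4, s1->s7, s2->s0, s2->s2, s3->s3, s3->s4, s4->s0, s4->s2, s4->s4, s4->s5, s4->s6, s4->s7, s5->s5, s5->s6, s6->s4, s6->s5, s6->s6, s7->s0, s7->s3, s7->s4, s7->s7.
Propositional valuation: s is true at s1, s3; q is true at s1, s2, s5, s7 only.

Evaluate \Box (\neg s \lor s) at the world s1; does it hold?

Yes

At s1: \Box (\neg s \lor s) requires \neg s \lor s at every successor {s1, s4, s7}.
  At s1: \neg s \lor s is true.
  At s4: \neg s \lor s is true.
  At s7: \neg s \lor s is true.
So \Box (\neg s \lor s) is true at s1.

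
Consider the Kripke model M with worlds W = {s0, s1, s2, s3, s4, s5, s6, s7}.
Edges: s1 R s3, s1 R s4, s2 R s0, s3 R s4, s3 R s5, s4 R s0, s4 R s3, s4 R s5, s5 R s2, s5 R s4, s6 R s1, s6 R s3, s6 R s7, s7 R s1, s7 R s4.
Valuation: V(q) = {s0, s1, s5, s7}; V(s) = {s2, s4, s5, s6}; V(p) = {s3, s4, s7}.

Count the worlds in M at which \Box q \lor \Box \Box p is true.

2

Let φ = \Box q \lor \Box \Box p. Evaluate φ at each world:
  s0 (successors ∅): φ is true.
  s1 (successors {s3, s4}): φ is false.
  s2 (successors {s0}): φ is true.
  s3 (successors {s4, s5}): φ is false.
  s4 (successors {s0, s3, s5}): φ is false.
  s5 (successors {s2, s4}): φ is false.
  s6 (successors {s1, s3, s7}): φ is false.
  s7 (successors {s1, s4}): φ is false.
For instance, at s5:
  At s5: \Box q is false, \Box \Box p is false, so \Box q \lor \Box \Box p is false.
    At s5: \Box q requires q at every successor {s2, s4}.
      q fails at s2, so \Box q is false at s5.
    At s5: \Box \Box p requires \Box p at every successor {s2, s4}.
      \Box p fails at s2, so \Box \Box p is false at s5.
Satisfying worlds: {s0, s2}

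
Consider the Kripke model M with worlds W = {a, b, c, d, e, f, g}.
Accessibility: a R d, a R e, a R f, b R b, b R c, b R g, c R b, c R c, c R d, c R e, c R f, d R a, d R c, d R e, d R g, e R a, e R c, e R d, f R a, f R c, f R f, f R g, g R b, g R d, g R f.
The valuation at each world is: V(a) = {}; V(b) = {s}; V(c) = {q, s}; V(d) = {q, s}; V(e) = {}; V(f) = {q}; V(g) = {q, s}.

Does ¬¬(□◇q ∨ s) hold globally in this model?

Yes

Recall that □ψ holds at a world iff ψ holds at every accessible world, and ◇ψ holds iff ψ holds at some accessible world.
Let φ = ¬¬(□◇q ∨ s). Evaluate φ at each world:
  a (successors {d, e, f}): φ is true.
  b (successors {b, c, g}): φ is true.
  c (successors {b, c, d, e, f}): φ is true.
  d (successors {a, c, e, g}): φ is true.
  e (successors {a, c, d}): φ is true.
  f (successors {a, c, f, g}): φ is true.
  g (successors {b, d, f}): φ is true.
For instance, at f:
  At f: ¬(□◇q ∨ s) is false, so ¬¬(□◇q ∨ s) is true.
    At f: □◇q ∨ s is true, so ¬(□◇q ∨ s) is false.
      At f: □◇q is true, s is false, so □◇q ∨ s is true.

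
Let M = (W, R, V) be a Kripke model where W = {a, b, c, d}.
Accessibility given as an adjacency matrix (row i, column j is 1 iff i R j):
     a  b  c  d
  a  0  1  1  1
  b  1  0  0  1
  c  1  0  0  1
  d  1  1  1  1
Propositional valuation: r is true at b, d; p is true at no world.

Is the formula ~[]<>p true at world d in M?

At d: []<>p is false, so ~[]<>p is true.
  At d: []<>p requires <>p at every successor {a, b, c, d}.
    <>p fails at a, so []<>p is false at d.
      At a: <>p requires p at some successor in {b, c, d}.
        At b: p is false.
        At c: p is false.
        At d: p is false.
      So <>p is false at a.

Yes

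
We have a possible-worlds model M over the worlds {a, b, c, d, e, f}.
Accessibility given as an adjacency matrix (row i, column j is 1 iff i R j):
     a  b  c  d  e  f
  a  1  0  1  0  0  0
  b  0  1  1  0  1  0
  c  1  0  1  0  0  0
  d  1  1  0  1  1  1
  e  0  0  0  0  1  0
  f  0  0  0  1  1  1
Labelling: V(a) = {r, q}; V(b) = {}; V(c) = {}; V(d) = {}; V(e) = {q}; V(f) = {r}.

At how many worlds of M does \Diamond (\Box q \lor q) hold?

Let φ = \Diamond (\Box q \lor q). Evaluate φ at each world:
  a (successors {a, c}): φ is true.
  b (successors {b, c, e}): φ is true.
  c (successors {a, c}): φ is true.
  d (successors {a, b, d, e, f}): φ is true.
  e (successors {e}): φ is true.
  f (successors {d, e, f}): φ is true.
For instance, at a:
  At a: \Diamond (\Box q \lor q) requires \Box q \lor q at some successor in {a, c}.
    \Box q \lor q holds at a, so \Diamond (\Box q \lor q) is true at a.
      At a: \Box q is false, q is true, so \Box q \lor q is true.
Satisfying worlds: {a, b, c, d, e, f}

6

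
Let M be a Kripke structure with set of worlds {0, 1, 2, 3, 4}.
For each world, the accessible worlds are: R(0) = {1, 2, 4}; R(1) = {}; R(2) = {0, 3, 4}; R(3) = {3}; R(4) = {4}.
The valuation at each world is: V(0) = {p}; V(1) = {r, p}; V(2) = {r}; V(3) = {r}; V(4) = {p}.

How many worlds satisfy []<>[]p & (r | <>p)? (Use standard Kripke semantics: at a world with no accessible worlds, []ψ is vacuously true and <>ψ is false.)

2

Recall that []ψ holds at a world iff ψ holds at every accessible world, and <>ψ holds iff ψ holds at some accessible world.
Let φ = []<>[]p & (r | <>p). Evaluate φ at each world:
  0 (successors {1, 2, 4}): φ is false.
  1 (successors ∅): φ is true.
  2 (successors {0, 3, 4}): φ is false.
  3 (successors {3}): φ is false.
  4 (successors {4}): φ is true.
For instance, at 0:
  At 0: []<>[]p is false, r | <>p is true, so []<>[]p & (r | <>p) is false.
    At 0: []<>[]p requires <>[]p at every successor {1, 2, 4}.
      <>[]p fails at 1, so []<>[]p is false at 0.
    At 0: r is false, <>p is true, so r | <>p is true.
      At 0: <>p requires p at some successor in {1, 2, 4}.
        p holds at 1, so <>p is true at 0.
Satisfying worlds: {1, 4}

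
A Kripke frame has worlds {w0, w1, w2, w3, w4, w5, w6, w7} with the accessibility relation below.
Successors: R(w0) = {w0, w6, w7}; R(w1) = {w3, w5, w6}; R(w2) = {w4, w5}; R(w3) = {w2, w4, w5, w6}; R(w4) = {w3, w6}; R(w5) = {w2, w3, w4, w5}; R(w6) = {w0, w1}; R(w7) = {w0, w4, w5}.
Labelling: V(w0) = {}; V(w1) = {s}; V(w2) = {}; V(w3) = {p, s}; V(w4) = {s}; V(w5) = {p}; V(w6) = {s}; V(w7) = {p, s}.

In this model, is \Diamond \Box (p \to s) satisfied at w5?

Yes

At w5: \Diamond \Box (p \to s) requires \Box (p \to s) at some successor in {w2, w3, w4, w5}.
  \Box (p \to s) holds at w4, so \Diamond \Box (p \to s) is true at w5.
    At w4: \Box (p \to s) requires p \to s at every successor {w3, w6}.
      At w3: p \to s is true.
      At w6: p \to s is true.
    So \Box (p \to s) is true at w4.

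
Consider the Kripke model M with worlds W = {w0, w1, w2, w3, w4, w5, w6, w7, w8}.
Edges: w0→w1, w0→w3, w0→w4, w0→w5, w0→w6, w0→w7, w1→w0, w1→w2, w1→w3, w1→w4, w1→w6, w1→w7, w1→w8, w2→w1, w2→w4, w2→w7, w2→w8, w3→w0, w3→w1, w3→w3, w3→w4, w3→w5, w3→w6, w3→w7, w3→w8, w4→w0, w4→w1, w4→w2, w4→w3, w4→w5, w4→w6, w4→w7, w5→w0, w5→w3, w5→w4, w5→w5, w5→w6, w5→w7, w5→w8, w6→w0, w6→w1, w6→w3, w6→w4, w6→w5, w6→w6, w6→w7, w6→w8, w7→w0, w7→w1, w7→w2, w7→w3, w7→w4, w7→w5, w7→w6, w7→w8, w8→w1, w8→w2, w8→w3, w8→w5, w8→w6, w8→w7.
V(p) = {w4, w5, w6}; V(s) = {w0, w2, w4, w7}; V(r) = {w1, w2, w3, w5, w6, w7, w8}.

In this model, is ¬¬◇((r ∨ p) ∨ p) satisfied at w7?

At w7: ¬◇((r ∨ p) ∨ p) is false, so ¬¬◇((r ∨ p) ∨ p) is true.
  At w7: ◇((r ∨ p) ∨ p) is true, so ¬◇((r ∨ p) ∨ p) is false.
    At w7: ◇((r ∨ p) ∨ p) requires (r ∨ p) ∨ p at some successor in {w0, w1, w2, w3, w4, w5, w6, w8}.
      (r ∨ p) ∨ p holds at w1, so ◇((r ∨ p) ∨ p) is true at w7.

Yes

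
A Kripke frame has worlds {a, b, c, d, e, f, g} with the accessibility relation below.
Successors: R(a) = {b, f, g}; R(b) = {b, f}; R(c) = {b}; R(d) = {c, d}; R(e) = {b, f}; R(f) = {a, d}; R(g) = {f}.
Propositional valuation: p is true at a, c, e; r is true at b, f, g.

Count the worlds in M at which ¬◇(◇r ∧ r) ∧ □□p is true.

Recall that □ψ holds at a world iff ψ holds at every accessible world, and ◇ψ holds iff ψ holds at some accessible world.
Let φ = ¬◇(◇r ∧ r) ∧ □□p. Evaluate φ at each world:
  a (successors {b, f, g}): φ is false.
  b (successors {b, f}): φ is false.
  c (successors {b}): φ is false.
  d (successors {c, d}): φ is false.
  e (successors {b, f}): φ is false.
  f (successors {a, d}): φ is false.
  g (successors {f}): φ is false.
For instance, at d:
  At d: ¬◇(◇r ∧ r) is true, □□p is false, so ¬◇(◇r ∧ r) ∧ □□p is false.
    At d: ◇(◇r ∧ r) is false, so ¬◇(◇r ∧ r) is true.
      At d: ◇(◇r ∧ r) requires ◇r ∧ r at some successor in {c, d}.
        At c: ◇r ∧ r is false.
        At d: ◇r ∧ r is false.
      So ◇(◇r ∧ r) is false at d.
    At d: □□p requires □p at every successor {c, d}.
      □p fails at c, so □□p is false at d.
Satisfying worlds: none.

0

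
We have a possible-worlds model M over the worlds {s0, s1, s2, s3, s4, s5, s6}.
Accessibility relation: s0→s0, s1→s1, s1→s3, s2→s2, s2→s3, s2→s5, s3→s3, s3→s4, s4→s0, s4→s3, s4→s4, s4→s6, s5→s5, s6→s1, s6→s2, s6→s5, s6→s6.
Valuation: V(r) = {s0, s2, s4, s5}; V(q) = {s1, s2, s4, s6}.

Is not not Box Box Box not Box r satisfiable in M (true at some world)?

No

Recall that Box ψ holds at a world iff ψ holds at every accessible world, and Dia ψ holds iff ψ holds at some accessible world.
Let φ = not not Box Box Box not Box r. Evaluate φ at each world:
  s0 (successors {s0}): φ is false.
  s1 (successors {s1, s3}): φ is false.
  s2 (successors {s2, s3, s5}): φ is false.
  s3 (successors {s3, s4}): φ is false.
  s4 (successors {s0, s3, s4, s6}): φ is false.
  s5 (successors {s5}): φ is false.
  s6 (successors {s1, s2, s5, s6}): φ is false.
For instance, at s3:
  At s3: not Box Box Box not Box r is true, so not not Box Box Box not Box r is false.
    At s3: Box Box Box not Box r is false, so not Box Box Box not Box r is true.
      At s3: Box Box Box not Box r requires Box Box not Box r at every successor {s3, s4}.
        Box Box not Box r fails at s3, so Box Box Box not Box r is false at s3.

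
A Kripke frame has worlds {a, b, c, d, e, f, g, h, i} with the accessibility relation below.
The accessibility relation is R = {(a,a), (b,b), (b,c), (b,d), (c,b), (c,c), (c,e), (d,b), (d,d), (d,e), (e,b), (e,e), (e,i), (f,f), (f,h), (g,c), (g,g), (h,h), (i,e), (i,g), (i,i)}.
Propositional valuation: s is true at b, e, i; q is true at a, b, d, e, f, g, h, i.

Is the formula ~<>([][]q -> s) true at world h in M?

Yes

At h: <>([][]q -> s) is false, so ~<>([][]q -> s) is true.
  At h: <>([][]q -> s) requires [][]q -> s at some successor in {h}.
    At h: [][]q -> s is false.
  So <>([][]q -> s) is false at h.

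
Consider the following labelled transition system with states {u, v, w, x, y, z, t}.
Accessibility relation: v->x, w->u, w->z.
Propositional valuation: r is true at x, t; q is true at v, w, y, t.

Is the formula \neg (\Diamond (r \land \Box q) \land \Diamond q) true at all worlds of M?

Yes

Let φ = \neg (\Diamond (r \land \Box q) \land \Diamond q). Evaluate φ at each world:
  u (successors ∅): φ is true.
  v (successors {x}): φ is true.
  w (successors {u, z}): φ is true.
  x (successors ∅): φ is true.
  y (successors ∅): φ is true.
  z (successors ∅): φ is true.
  t (successors ∅): φ is true.
For instance, at w:
  At w: \Diamond (r \land \Box q) \land \Diamond q is false, so \neg (\Diamond (r \land \Box q) \land \Diamond q) is true.
    At w: \Diamond (r \land \Box q) is false, \Diamond q is false, so \Diamond (r \land \Box q) \land \Diamond q is false.
      At w: \Diamond (r \land \Box q) requires r \land \Box q at some successor in {u, z}.
        At u: r \land \Box q is false.
        At z: r \land \Box q is false.
      So \Diamond (r \land \Box q) is false at w.
      At w: \Diamond q requires q at some successor in {u, z}.
        At u: q is false.
        At z: q is false.
      So \Diamond q is false at w.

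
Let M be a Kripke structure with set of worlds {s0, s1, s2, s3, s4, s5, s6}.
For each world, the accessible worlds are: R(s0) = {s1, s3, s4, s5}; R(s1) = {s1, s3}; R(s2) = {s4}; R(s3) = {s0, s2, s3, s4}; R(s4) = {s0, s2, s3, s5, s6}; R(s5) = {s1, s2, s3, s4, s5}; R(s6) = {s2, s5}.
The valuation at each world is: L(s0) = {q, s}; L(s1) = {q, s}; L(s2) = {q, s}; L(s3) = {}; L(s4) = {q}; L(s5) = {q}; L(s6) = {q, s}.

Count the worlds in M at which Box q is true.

2

Let φ = Box q. Evaluate φ at each world:
  s0 (successors {s1, s3, s4, s5}): φ is false.
  s1 (successors {s1, s3}): φ is false.
  s2 (successors {s4}): φ is true.
  s3 (successors {s0, s2, s3, s4}): φ is false.
  s4 (successors {s0, s2, s3, s5, s6}): φ is false.
  s5 (successors {s1, s2, s3, s4, s5}): φ is false.
  s6 (successors {s2, s5}): φ is true.
For instance, at s0:
  At s0: Box q requires q at every successor {s1, s3, s4, s5}.
    q fails at s3, so Box q is false at s0.
Satisfying worlds: {s2, s6}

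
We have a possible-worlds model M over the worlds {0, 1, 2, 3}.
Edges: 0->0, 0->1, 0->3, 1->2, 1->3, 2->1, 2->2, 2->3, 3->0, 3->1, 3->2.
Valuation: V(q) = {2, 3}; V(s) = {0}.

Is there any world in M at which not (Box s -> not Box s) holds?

Recall that Box ψ holds at a world iff ψ holds at every accessible world, and Dia ψ holds iff ψ holds at some accessible world.
Let φ = not (Box s -> not Box s). Evaluate φ at each world:
  0 (successors {0, 1, 3}): φ is false.
  1 (successors {2, 3}): φ is false.
  2 (successors {1, 2, 3}): φ is false.
  3 (successors {0, 1, 2}): φ is false.
For instance, at 2:
  At 2: Box s -> not Box s is true, so not (Box s -> not Box s) is false.
    At 2: Box s is false, not Box s is true, so Box s -> not Box s is true.
      At 2: Box s requires s at every successor {1, 2, 3}.
        s fails at 1, so Box s is false at 2.
      At 2: Box s is false, so not Box s is true.

No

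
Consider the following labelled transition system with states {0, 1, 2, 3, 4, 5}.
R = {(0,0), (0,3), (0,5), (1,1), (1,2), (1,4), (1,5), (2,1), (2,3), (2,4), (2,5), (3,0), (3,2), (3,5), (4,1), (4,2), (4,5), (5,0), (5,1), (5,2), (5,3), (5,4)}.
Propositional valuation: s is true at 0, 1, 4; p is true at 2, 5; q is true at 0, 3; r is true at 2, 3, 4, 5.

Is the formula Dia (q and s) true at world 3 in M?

Yes

At 3: Dia (q and s) requires q and s at some successor in {0, 2, 5}.
  q and s holds at 0, so Dia (q and s) is true at 3.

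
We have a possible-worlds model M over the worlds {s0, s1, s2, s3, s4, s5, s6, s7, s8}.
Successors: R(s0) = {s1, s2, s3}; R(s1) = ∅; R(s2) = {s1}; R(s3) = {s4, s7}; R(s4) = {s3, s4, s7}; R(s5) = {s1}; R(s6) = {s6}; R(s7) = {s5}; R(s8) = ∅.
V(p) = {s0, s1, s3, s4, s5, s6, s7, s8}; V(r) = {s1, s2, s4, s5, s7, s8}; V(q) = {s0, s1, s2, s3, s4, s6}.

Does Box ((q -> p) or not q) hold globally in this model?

No

Let φ = Box ((q -> p) or not q). Evaluate φ at each world:
  s0 (successors {s1, s2, s3}): φ is false.
  s1 (successors ∅): φ is true.
  s2 (successors {s1}): φ is true.
  s3 (successors {s4, s7}): φ is true.
  s4 (successors {s3, s4, s7}): φ is true.
  s5 (successors {s1}): φ is true.
  s6 (successors {s6}): φ is true.
  s7 (successors {s5}): φ is true.
  s8 (successors ∅): φ is true.
Detail at s0 (counterexample):
  At s0: Box ((q -> p) or not q) requires (q -> p) or not q at every successor {s1, s2, s3}.
    (q -> p) or not q fails at s2, so Box ((q -> p) or not q) is false at s0.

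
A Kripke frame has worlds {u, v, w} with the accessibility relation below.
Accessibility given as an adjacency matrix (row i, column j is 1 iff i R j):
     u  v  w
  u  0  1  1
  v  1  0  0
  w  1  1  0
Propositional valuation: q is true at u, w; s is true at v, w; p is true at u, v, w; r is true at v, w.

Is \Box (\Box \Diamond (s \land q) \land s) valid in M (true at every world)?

No

Let φ = \Box (\Box \Diamond (s \land q) \land s). Evaluate φ at each world:
  u (successors {v, w}): φ is false.
  v (successors {u}): φ is false.
  w (successors {u, v}): φ is false.
Detail at u (counterexample):
  At u: \Box (\Box \Diamond (s \land q) \land s) requires \Box \Diamond (s \land q) \land s at every successor {v, w}.
    \Box \Diamond (s \land q) \land s fails at w, so \Box (\Box \Diamond (s \land q) \land s) is false at u.
      At w: \Box \Diamond (s \land q) is false, s is true, so \Box \Diamond (s \land q) \land s is false.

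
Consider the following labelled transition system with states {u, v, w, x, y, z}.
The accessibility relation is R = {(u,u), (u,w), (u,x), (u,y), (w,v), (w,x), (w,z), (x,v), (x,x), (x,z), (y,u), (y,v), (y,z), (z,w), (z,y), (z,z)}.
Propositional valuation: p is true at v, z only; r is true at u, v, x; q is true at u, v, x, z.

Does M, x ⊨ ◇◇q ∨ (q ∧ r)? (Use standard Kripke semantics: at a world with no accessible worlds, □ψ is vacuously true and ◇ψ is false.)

At x: ◇◇q is true, q ∧ r is true, so ◇◇q ∨ (q ∧ r) is true.
  At x: ◇◇q requires ◇q at some successor in {v, x, z}.
    ◇q holds at x, so ◇◇q is true at x.
      At x: ◇q requires q at some successor in {v, x, z}.
        q holds at v, so ◇q is true at x.

Yes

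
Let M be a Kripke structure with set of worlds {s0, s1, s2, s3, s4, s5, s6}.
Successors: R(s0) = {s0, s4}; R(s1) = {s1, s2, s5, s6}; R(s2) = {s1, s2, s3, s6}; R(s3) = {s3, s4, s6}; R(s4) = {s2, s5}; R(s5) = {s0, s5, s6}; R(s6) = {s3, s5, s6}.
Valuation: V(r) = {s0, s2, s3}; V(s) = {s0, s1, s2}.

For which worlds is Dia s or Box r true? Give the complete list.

s0, s1, s2, s4, s5

Recall that Box ψ holds at a world iff ψ holds at every accessible world, and Dia ψ holds iff ψ holds at some accessible world.
Let φ = Dia s or Box r. Evaluate φ at each world:
  s0 (successors {s0, s4}): φ is true.
  s1 (successors {s1, s2, s5, s6}): φ is true.
  s2 (successors {s1, s2, s3, s6}): φ is true.
  s3 (successors {s3, s4, s6}): φ is false.
  s4 (successors {s2, s5}): φ is true.
  s5 (successors {s0, s5, s6}): φ is true.
  s6 (successors {s3, s5, s6}): φ is false.
For instance, at s6:
  At s6: Dia s is false, Box r is false, so Dia s or Box r is false.
    At s6: Dia s requires s at some successor in {s3, s5, s6}.
      At s3: s is false.
      At s5: s is false.
      At s6: s is false.
    So Dia s is false at s6.
    At s6: Box r requires r at every successor {s3, s5, s6}.
      r fails at s5, so Box r is false at s6.
Satisfying worlds: {s0, s1, s2, s4, s5}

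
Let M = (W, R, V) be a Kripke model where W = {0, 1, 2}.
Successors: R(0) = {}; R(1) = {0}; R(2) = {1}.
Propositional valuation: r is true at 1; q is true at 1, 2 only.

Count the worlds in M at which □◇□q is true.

2

Let φ = □◇□q. Evaluate φ at each world:
  0 (successors ∅): φ is true.
  1 (successors {0}): φ is false.
  2 (successors {1}): φ is true.
For instance, at 2:
  At 2: □◇□q requires ◇□q at every successor {1}.
      At 1: ◇□q requires □q at some successor in {0}.
        □q holds at 0, so ◇□q is true at 1.
  So □◇□q is true at 2.
Satisfying worlds: {0, 2}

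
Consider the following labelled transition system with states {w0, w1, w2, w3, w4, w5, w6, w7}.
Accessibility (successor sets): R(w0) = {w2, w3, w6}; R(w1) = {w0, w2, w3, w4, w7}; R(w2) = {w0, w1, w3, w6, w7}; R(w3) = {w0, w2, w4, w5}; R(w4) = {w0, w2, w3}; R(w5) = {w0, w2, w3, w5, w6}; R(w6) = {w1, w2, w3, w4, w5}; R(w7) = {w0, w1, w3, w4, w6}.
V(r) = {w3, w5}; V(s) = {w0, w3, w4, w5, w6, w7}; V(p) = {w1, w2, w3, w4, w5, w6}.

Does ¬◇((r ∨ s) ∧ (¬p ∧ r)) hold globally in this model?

Let φ = ¬◇((r ∨ s) ∧ (¬p ∧ r)). Evaluate φ at each world:
  w0 (successors {w2, w3, w6}): φ is true.
  w1 (successors {w0, w2, w3, w4, w7}): φ is true.
  w2 (successors {w0, w1, w3, w6, w7}): φ is true.
  w3 (successors {w0, w2, w4, w5}): φ is true.
  w4 (successors {w0, w2, w3}): φ is true.
  w5 (successors {w0, w2, w3, w5, w6}): φ is true.
  w6 (successors {w1, w2, w3, w4, w5}): φ is true.
  w7 (successors {w0, w1, w3, w4, w6}): φ is true.
For instance, at w7:
  At w7: ◇((r ∨ s) ∧ (¬p ∧ r)) is false, so ¬◇((r ∨ s) ∧ (¬p ∧ r)) is true.
    At w7: ◇((r ∨ s) ∧ (¬p ∧ r)) requires (r ∨ s) ∧ (¬p ∧ r) at some successor in {w0, w1, w3, w4, w6}.
      At w0: (r ∨ s) ∧ (¬p ∧ r) is false.
      At w1: (r ∨ s) ∧ (¬p ∧ r) is false.
      At w3: (r ∨ s) ∧ (¬p ∧ r) is false.
      At w4: (r ∨ s) ∧ (¬p ∧ r) is false.
      At w6: (r ∨ s) ∧ (¬p ∧ r) is false.
    So ◇((r ∨ s) ∧ (¬p ∧ r)) is false at w7.

Yes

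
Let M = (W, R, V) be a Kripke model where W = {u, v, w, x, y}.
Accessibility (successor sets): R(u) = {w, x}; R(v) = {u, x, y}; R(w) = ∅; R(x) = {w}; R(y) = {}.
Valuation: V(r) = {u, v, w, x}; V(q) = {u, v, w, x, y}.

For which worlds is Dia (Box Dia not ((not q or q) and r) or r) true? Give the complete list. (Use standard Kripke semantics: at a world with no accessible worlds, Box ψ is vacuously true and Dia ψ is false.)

u, v, x

Let φ = Dia (Box Dia not ((not q or q) and r) or r). Evaluate φ at each world:
  u (successors {w, x}): φ is true.
  v (successors {u, x, y}): φ is true.
  w (successors ∅): φ is false.
  x (successors {w}): φ is true.
  y (successors ∅): φ is false.
For instance, at x:
  At x: Dia (Box Dia not ((not q or q) and r) or r) requires Box Dia not ((not q or q) and r) or r at some successor in {w}.
    Box Dia not ((not q or q) and r) or r holds at w, so Dia (Box Dia not ((not q or q) and r) or r) is true at x.
      At w: Box Dia not ((not q or q) and r) is true, r is true, so Box Dia not ((not q or q) and r) or r is true.
Satisfying worlds: {u, v, x}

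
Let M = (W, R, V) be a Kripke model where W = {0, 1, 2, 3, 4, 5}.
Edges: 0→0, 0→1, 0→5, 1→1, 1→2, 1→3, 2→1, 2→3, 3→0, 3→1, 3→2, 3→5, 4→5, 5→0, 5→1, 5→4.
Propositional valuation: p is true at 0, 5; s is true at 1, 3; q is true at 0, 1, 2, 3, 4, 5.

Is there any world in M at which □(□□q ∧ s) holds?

Let φ = □(□□q ∧ s). Evaluate φ at each world:
  0 (successors {0, 1, 5}): φ is false.
  1 (successors {1, 2, 3}): φ is false.
  2 (successors {1, 3}): φ is true.
  3 (successors {0, 1, 2, 5}): φ is false.
  4 (successors {5}): φ is false.
  5 (successors {0, 1, 4}): φ is false.
Detail at 2 (witness):
  At 2: □(□□q ∧ s) requires □□q ∧ s at every successor {1, 3}.
      At 1: □□q is true, s is true, so □□q ∧ s is true.
      At 3: □□q is true, s is true, so □□q ∧ s is true.
  So □(□□q ∧ s) is true at 2.

Yes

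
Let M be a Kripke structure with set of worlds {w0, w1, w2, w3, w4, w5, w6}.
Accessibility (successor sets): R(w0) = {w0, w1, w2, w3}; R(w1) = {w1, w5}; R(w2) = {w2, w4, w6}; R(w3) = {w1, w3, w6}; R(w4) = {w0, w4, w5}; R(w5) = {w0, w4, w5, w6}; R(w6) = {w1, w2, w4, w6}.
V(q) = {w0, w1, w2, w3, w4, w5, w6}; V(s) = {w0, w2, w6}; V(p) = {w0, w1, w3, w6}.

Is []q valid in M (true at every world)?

Let φ = []q. Evaluate φ at each world:
  w0 (successors {w0, w1, w2, w3}): φ is true.
  w1 (successors {w1, w5}): φ is true.
  w2 (successors {w2, w4, w6}): φ is true.
  w3 (successors {w1, w3, w6}): φ is true.
  w4 (successors {w0, w4, w5}): φ is true.
  w5 (successors {w0, w4, w5, w6}): φ is true.
  w6 (successors {w1, w2, w4, w6}): φ is true.
For instance, at w3:
  At w3: []q requires q at every successor {w1, w3, w6}.
    At w1: q is true.
    At w3: q is true.
    At w6: q is true.
  So []q is true at w3.

Yes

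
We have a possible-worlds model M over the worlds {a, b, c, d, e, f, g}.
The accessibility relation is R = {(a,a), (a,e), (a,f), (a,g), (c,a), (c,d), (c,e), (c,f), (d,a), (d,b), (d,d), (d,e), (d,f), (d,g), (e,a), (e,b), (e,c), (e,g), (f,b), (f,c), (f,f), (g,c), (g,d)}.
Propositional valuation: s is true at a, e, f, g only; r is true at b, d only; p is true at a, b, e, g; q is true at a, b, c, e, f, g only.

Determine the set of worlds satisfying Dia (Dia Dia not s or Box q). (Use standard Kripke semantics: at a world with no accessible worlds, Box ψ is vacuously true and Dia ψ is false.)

a, c, d, e, f, g

Let φ = Dia (Dia Dia not s or Box q). Evaluate φ at each world:
  a (successors {a, e, f, g}): φ is true.
  b (successors ∅): φ is false.
  c (successors {a, d, e, f}): φ is true.
  d (successors {a, b, d, e, f, g}): φ is true.
  e (successors {a, b, c, g}): φ is true.
  f (successors {b, c, f}): φ is true.
  g (successors {c, d}): φ is true.
For instance, at a:
  At a: Dia (Dia Dia not s or Box q) requires Dia Dia not s or Box q at some successor in {a, e, f, g}.
    Dia Dia not s or Box q holds at a, so Dia (Dia Dia not s or Box q) is true at a.
      At a: Dia Dia not s is true, Box q is true, so Dia Dia not s or Box q is true.
Satisfying worlds: {a, c, d, e, f, g}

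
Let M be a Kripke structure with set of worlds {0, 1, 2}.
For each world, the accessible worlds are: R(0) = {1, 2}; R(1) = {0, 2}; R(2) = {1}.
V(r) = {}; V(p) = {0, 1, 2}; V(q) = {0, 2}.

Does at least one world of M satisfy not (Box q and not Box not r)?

Yes

Let φ = not (Box q and not Box not r). Evaluate φ at each world:
  0 (successors {1, 2}): φ is true.
  1 (successors {0, 2}): φ is true.
  2 (successors {1}): φ is true.
Detail at 0 (witness):
  At 0: Box q and not Box not r is false, so not (Box q and not Box not r) is true.
    At 0: Box q is false, not Box not r is false, so Box q and not Box not r is false.
      At 0: Box q requires q at every successor {1, 2}.
        q fails at 1, so Box q is false at 0.
      At 0: Box not r is true, so not Box not r is false.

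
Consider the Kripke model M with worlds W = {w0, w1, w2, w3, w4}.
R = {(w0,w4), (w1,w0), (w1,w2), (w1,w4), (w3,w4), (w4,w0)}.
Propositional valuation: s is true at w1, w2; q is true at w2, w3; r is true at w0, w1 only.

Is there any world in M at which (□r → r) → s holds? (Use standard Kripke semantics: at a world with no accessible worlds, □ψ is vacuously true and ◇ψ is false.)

Recall that □ψ holds at a world iff ψ holds at every accessible world, and ◇ψ holds iff ψ holds at some accessible world.
Let φ = (□r → r) → s. Evaluate φ at each world:
  w0 (successors {w4}): φ is false.
  w1 (successors {w0, w2, w4}): φ is true.
  w2 (successors ∅): φ is true.
  w3 (successors {w4}): φ is false.
  w4 (successors {w0}): φ is true.
Detail at w1 (witness):
  At w1: □r → r is true, s is true, so (□r → r) → s is true.
    At w1: □r is false, r is true, so □r → r is true.
      At w1: □r requires r at every successor {w0, w2, w4}.
        r fails at w2, so □r is false at w1.

Yes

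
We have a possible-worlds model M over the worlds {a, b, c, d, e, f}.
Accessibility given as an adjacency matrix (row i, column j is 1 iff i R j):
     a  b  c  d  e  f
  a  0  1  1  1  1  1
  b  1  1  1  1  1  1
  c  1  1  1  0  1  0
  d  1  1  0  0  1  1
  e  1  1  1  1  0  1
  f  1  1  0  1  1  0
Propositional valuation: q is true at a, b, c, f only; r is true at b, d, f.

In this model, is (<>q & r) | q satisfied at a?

Yes

Recall that <>ψ holds at a world iff ψ holds at some accessible world.
At a: <>q & r is false, q is true, so (<>q & r) | q is true.
  At a: <>q is true, r is false, so <>q & r is false.
    At a: <>q requires q at some successor in {b, c, d, e, f}.
      q holds at b, so <>q is true at a.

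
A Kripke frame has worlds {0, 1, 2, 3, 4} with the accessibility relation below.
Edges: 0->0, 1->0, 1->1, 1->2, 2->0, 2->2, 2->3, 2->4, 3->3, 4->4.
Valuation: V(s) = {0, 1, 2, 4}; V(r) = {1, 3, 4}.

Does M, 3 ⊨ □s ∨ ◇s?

At 3: □s is false, ◇s is false, so □s ∨ ◇s is false.
  At 3: □s requires s at every successor {3}.
    s fails at 3, so □s is false at 3.
  At 3: ◇s requires s at some successor in {3}.
    At 3: s is false.
  So ◇s is false at 3.

No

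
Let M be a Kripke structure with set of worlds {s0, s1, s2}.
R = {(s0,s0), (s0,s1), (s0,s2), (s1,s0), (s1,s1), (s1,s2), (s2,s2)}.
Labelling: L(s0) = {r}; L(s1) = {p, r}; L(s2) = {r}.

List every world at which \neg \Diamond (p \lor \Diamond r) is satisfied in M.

Let φ = \neg \Diamond (p \lor \Diamond r). Evaluate φ at each world:
  s0 (successors {s0, s1, s2}): φ is false.
  s1 (successors {s0, s1, s2}): φ is false.
  s2 (successors {s2}): φ is false.
For instance, at s1:
  At s1: \Diamond (p \lor \Diamond r) is true, so \neg \Diamond (p \lor \Diamond r) is false.
    At s1: \Diamond (p \lor \Diamond r) requires p \lor \Diamond r at some successor in {s0, s1, s2}.
      p \lor \Diamond r holds at s0, so \Diamond (p \lor \Diamond r) is true at s1.
Satisfying worlds: none.

none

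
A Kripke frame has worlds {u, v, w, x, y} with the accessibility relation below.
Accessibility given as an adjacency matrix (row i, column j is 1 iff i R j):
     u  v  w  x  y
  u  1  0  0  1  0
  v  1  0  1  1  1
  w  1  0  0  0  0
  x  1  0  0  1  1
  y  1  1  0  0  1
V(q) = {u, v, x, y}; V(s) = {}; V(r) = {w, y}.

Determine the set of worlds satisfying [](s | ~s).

u, v, w, x, y

Recall that []ψ holds at a world iff ψ holds at every accessible world, and <>ψ holds iff ψ holds at some accessible world.
Let φ = [](s | ~s). Evaluate φ at each world:
  u (successors {u, x}): φ is true.
  v (successors {u, w, x, y}): φ is true.
  w (successors {u}): φ is true.
  x (successors {u, x, y}): φ is true.
  y (successors {u, v, y}): φ is true.
For instance, at v:
  At v: [](s | ~s) requires s | ~s at every successor {u, w, x, y}.
    At u: s | ~s is true.
    At w: s | ~s is true.
    At x: s | ~s is true.
    At y: s | ~s is true.
  So [](s | ~s) is true at v.
Satisfying worlds: {u, v, w, x, y}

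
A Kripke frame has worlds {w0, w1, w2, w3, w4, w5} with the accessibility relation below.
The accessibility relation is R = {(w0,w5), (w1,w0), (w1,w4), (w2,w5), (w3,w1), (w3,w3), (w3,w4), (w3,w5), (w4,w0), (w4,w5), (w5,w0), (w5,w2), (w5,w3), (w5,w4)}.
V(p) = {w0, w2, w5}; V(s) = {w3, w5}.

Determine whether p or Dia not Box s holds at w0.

At w0: p is true, Dia not Box s is true, so p or Dia not Box s is true.
  At w0: Dia not Box s requires not Box s at some successor in {w5}.
    not Box s holds at w5, so Dia not Box s is true at w0.
      At w5: Box s is false, so not Box s is true.

Yes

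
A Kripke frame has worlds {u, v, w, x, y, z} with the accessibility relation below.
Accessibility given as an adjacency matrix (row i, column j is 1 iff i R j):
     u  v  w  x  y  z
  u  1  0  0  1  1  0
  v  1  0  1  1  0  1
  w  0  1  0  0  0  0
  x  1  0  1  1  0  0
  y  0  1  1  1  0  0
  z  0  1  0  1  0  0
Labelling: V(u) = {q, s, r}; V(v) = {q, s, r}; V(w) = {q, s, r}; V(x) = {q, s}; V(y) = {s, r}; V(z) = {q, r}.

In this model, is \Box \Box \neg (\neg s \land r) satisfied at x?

Recall that \Box ψ holds at a world iff ψ holds at every accessible world, and \Diamond ψ holds iff ψ holds at some accessible world.
At x: \Box \Box \neg (\neg s \land r) requires \Box \neg (\neg s \land r) at every successor {u, w, x}.
    At u: \Box \neg (\neg s \land r) requires \neg (\neg s \land r) at every successor {u, x, y}.
      At u: \neg (\neg s \land r) is true.
      At x: \neg (\neg s \land r) is true.
      At y: \neg (\neg s \land r) is true.
    So \Box \neg (\neg s \land r) is true at u.
    At w: \Box \neg (\neg s \land r) requires \neg (\neg s \land r) at every successor {v}.
      At v: \neg (\neg s \land r) is true.
    So \Box \neg (\neg s \land r) is true at w.
    At x: \Box \neg (\neg s \land r) requires \neg (\neg s \land r) at every successor {u, w, x}.
      At u: \neg (\neg s \land r) is true.
      At w: \neg (\neg s \land r) is true.
      At x: \neg (\neg s \land r) is true.
    So \Box \neg (\neg s \land r) is true at x.
So \Box \Box \neg (\neg s \land r) is true at x.

Yes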